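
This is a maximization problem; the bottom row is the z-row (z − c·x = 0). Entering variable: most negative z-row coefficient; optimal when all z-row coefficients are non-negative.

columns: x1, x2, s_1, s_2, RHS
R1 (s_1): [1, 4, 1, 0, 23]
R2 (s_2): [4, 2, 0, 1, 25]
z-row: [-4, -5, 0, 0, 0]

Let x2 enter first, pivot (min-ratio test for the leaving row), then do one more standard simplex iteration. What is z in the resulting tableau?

Ratio test on column x2 — row 1: 23/4 = 23/4; row 2: 25/2 = 25/2. Minimum is 23/4 at row 1 (s_1 leaves); pivot element 4.
Pivot on row 1; the z-row RHS becomes 0 − (-5)·(23/4) = 115/4.
Next entering variable (most negative z-row entry -11/4): x1.
Ratio test on column x1 — row 1: (23/4)/(1/4) = 23; row 2: (27/2)/(7/2) = 27/7. Minimum is 27/7 at row 2 (s_2 leaves); pivot element 7/2.
After the second pivot the z-row RHS is 115/4 − (-11/4)·(27/7) = 551/14.

551/14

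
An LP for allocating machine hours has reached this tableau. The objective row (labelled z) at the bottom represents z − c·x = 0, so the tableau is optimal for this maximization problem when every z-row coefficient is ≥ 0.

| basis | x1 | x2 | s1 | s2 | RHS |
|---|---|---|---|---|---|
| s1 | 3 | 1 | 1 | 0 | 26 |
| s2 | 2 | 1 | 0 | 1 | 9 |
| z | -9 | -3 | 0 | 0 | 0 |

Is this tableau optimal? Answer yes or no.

The z-row has a negative entry -9 in column x1, so it is not optimal.

no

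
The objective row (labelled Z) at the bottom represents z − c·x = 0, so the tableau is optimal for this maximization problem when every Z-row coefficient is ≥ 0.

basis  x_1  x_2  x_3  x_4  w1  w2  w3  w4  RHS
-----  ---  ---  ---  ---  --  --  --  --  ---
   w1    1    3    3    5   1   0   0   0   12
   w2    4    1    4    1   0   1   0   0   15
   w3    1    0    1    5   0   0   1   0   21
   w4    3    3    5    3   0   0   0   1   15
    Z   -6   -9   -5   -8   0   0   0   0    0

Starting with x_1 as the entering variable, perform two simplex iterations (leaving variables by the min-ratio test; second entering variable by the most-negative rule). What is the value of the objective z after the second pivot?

35

Ratio test on column x_1 — row 1: 12/1 = 12; row 2: 15/4 = 15/4; row 3: 21/1 = 21; row 4: 15/3 = 5. Minimum is 15/4 at row 2 (w2 leaves); pivot element 4.
Pivot on row 2; the Z-row RHS becomes 0 − (-6)·(15/4) = 45/2.
Next entering variable (most negative Z-row entry -15/2): x_2.
Ratio test on column x_2 — row 1: (33/4)/(11/4) = 3; row 2: (15/4)/(1/4) = 15; row 3: entry -1/4 ≤ 0; row 4: (15/4)/(9/4) = 5/3. Minimum is 5/3 at row 4 (w4 leaves); pivot element 9/4.
After the second pivot the Z-row RHS is 45/2 − (-15/2)·(5/3) = 35.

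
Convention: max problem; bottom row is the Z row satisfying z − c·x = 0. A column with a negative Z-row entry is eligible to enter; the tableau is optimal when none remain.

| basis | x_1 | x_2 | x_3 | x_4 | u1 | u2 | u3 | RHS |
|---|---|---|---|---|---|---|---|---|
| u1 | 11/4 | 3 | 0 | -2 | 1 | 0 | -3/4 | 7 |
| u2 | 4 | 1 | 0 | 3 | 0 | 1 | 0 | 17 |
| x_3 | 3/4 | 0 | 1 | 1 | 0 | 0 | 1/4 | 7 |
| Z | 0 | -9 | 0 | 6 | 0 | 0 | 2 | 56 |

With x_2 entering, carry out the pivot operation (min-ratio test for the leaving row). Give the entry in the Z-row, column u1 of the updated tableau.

Ratio test on column x_2 — row 1: 7/3 = 7/3; row 2: 17/1 = 17; row 3: entry 0 ≤ 0. Minimum is 7/3 at row 1 (u1 leaves); pivot element 3.
Divide row 1 by 3; eliminate column x_2 from the other rows.
Z-row update in column u1: 0 − (-9)·(1/3) = 3.

3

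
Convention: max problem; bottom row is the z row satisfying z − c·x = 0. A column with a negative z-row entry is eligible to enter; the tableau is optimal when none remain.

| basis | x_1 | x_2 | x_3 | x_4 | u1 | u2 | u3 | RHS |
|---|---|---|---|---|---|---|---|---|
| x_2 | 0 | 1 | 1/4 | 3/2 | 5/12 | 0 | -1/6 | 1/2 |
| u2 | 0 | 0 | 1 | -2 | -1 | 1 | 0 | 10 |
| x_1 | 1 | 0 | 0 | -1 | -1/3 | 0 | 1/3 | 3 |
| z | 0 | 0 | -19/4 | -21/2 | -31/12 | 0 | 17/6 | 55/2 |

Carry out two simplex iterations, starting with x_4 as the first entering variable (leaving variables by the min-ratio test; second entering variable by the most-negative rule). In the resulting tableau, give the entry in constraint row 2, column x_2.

-4

Ratio test on column x_4 — row 1: (1/2)/(3/2) = 1/3; row 2: entry -2 ≤ 0; row 3: entry -1 ≤ 0. Minimum is 1/3 at row 1 (x_2 leaves); pivot element 3/2.
Divide row 1 by 3/2; eliminate column x_4 from the other rows.
Second iteration: most negative z-row entry is -3 in column x_3, so x_3 enters.
Ratio test on column x_3 — row 1: (1/3)/(1/6) = 2; row 2: (32/3)/(4/3) = 8; row 3: (10/3)/(1/6) = 20. Minimum is 2 at row 1 (x_4 leaves); pivot element 1/6.
Divide row 1 by 1/6; eliminate column x_3 from the other rows.
After both pivots, the entry at constraint row 2, column x_2 is -4.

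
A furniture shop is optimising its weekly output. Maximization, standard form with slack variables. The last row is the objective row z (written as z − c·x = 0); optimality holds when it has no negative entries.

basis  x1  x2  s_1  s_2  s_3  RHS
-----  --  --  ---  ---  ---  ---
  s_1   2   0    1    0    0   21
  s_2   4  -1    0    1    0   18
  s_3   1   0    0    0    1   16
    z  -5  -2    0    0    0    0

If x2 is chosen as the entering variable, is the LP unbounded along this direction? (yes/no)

yes

Every constraint-row entry in column x2 is ≤ 0, so increasing x2 is unbounded.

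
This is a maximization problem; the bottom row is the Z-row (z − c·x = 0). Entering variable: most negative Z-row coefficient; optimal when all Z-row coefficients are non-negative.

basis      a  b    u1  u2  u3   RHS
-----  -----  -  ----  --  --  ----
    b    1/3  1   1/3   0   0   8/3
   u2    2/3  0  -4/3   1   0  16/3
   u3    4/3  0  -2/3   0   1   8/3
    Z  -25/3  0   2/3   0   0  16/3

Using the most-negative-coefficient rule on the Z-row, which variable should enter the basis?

Negative Z-row entries: a: -25/3.
The most negative is -25/3 in column a, so a enters.

a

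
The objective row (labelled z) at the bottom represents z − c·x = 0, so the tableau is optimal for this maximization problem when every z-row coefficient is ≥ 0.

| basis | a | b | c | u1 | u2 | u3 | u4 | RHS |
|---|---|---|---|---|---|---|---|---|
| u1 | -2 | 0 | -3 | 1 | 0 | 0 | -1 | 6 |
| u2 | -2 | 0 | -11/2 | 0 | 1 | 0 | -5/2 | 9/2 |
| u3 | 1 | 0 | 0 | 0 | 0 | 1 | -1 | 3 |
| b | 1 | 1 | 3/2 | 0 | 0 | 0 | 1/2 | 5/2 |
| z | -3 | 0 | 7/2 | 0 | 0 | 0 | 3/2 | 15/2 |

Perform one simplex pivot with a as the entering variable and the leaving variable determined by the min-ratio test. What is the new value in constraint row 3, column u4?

Ratio test on column a — row 1: entry -2 ≤ 0; row 2: entry -2 ≤ 0; row 3: 3/1 = 3; row 4: (5/2)/1 = 5/2. Minimum is 5/2 at row 4 (b leaves); pivot element 1.
Divide row 4 by 1; eliminate column a from the other rows.
Row 3 update in column u4: -1 − 1·(1/2) = -3/2.

-3/2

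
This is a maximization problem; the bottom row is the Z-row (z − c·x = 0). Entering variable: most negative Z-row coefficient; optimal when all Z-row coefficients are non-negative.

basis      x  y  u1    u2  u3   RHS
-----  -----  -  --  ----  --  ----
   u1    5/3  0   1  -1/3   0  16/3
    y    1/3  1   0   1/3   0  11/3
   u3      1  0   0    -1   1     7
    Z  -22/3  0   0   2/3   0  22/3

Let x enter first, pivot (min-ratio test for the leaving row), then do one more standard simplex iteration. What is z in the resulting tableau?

Ratio test on column x — row 1: (16/3)/(5/3) = 16/5; row 2: (11/3)/(1/3) = 11; row 3: 7/1 = 7. Minimum is 16/5 at row 1 (u1 leaves); pivot element 5/3.
Pivot on row 1; the Z-row RHS becomes 22/3 − (-22/3)·(16/5) = 154/5.
Next entering variable (most negative Z-row entry -4/5): u2.
Ratio test on column u2 — row 1: entry -1/5 ≤ 0; row 2: (13/5)/(2/5) = 13/2; row 3: entry -4/5 ≤ 0. Minimum is 13/2 at row 2 (y leaves); pivot element 2/5.
After the second pivot the Z-row RHS is 154/5 − (-4/5)·(13/2) = 36.

36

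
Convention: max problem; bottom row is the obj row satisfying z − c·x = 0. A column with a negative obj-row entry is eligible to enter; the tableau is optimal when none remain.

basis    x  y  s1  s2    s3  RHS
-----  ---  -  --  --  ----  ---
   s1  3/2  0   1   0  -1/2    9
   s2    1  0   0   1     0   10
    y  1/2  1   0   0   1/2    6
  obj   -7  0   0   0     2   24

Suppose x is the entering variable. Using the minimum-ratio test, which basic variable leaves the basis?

s1

Column x entries and ratios — s1: 9/(3/2) = 6; s2: 10/1 = 10; y: 6/(1/2) = 12.
Smallest ratio is 6 in the row of s1, so s1 leaves.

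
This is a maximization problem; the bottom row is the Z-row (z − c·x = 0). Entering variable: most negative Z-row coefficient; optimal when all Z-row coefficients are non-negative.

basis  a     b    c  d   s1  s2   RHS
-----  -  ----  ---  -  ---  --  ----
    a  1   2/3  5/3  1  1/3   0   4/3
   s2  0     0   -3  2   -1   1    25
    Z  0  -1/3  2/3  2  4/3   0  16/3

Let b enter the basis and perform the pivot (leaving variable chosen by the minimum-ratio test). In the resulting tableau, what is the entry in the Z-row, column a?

1/2

Ratio test on column b — row 1: (4/3)/(2/3) = 2; row 2: entry 0 ≤ 0. Minimum is 2 at row 1 (a leaves); pivot element 2/3.
Divide row 1 by 2/3; eliminate column b from the other rows.
Z-row update in column a: 0 − (-1/3)·(3/2) = 1/2.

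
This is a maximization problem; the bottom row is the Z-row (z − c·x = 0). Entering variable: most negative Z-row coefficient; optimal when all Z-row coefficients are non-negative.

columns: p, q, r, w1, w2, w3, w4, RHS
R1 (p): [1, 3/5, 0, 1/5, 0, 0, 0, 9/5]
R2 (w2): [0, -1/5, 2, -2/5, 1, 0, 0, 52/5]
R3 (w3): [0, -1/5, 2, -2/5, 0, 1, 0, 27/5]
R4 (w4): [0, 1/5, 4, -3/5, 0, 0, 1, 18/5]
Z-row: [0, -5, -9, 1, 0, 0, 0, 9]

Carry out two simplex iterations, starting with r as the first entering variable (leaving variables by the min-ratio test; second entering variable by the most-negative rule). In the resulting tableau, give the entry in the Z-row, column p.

91/12

Ratio test on column r — row 1: entry 0 ≤ 0; row 2: (52/5)/2 = 26/5; row 3: (27/5)/2 = 27/10; row 4: (18/5)/4 = 9/10. Minimum is 9/10 at row 4 (w4 leaves); pivot element 4.
Divide row 4 by 4; eliminate column r from the other rows.
Second iteration: most negative Z-row entry is -91/20 in column q, so q enters.
Ratio test on column q — row 1: (9/5)/(3/5) = 3; row 2: entry -3/10 ≤ 0; row 3: entry -3/10 ≤ 0; row 4: (9/10)/(1/20) = 18. Minimum is 3 at row 1 (p leaves); pivot element 3/5.
Divide row 1 by 3/5; eliminate column q from the other rows.
After both pivots, the entry at the Z-row, column p is 91/12.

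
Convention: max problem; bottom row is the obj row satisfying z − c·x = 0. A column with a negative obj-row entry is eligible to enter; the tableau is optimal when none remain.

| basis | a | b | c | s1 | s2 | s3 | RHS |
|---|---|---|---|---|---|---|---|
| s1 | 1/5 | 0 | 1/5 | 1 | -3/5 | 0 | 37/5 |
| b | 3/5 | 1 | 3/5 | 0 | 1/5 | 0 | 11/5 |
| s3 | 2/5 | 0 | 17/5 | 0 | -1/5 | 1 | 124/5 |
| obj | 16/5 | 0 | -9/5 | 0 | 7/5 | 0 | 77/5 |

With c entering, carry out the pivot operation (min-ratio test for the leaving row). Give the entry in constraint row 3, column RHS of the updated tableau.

Ratio test on column c — row 1: (37/5)/(1/5) = 37; row 2: (11/5)/(3/5) = 11/3; row 3: (124/5)/(17/5) = 124/17. Minimum is 11/3 at row 2 (b leaves); pivot element 3/5.
Divide row 2 by 3/5; eliminate column c from the other rows.
Row 3 update in column RHS: 124/5 − (17/5)·(11/3) = 37/3.

37/3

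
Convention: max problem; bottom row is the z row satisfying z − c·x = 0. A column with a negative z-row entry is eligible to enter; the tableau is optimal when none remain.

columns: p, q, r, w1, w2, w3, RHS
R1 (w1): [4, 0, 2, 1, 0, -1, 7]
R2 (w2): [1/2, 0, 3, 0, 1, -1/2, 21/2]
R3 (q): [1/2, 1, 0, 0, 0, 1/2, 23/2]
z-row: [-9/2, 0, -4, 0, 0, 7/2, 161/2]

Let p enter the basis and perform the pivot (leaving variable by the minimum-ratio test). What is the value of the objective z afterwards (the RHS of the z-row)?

707/8

Ratio test on column p — row 1: 7/4 = 7/4; row 2: (21/2)/(1/2) = 21; row 3: (23/2)/(1/2) = 23. Minimum is 7/4 at row 1 (w1 leaves); pivot element 4.
Pivot on row 1; the z-row RHS becomes 161/2 − (-9/2)·(7/4) = 707/8.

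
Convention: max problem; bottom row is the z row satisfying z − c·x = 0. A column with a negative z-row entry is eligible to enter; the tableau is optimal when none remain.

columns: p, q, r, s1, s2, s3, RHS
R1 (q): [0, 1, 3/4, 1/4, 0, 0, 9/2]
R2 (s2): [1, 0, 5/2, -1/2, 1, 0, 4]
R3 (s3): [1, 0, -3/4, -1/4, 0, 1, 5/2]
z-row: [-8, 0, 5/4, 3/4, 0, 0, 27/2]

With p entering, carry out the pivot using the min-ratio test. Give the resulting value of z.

67/2

Ratio test on column p — row 1: entry 0 ≤ 0; row 2: 4/1 = 4; row 3: (5/2)/1 = 5/2. Minimum is 5/2 at row 3 (s3 leaves); pivot element 1.
Pivot on row 3; the z-row RHS becomes 27/2 − (-8)·(5/2) = 67/2.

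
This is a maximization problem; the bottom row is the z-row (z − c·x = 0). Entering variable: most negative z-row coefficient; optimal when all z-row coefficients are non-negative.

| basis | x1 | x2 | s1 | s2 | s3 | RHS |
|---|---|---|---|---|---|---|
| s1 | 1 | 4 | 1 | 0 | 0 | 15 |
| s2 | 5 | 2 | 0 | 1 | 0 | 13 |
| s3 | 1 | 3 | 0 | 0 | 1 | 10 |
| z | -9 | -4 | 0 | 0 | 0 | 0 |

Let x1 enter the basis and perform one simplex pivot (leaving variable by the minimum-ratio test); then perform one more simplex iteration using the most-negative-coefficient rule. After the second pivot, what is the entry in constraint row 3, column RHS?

Ratio test on column x1 — row 1: 15/1 = 15; row 2: 13/5 = 13/5; row 3: 10/1 = 10. Minimum is 13/5 at row 2 (s2 leaves); pivot element 5.
Divide row 2 by 5; eliminate column x1 from the other rows.
Second iteration: most negative z-row entry is -2/5 in column x2, so x2 enters.
Ratio test on column x2 — row 1: (62/5)/(18/5) = 31/9; row 2: (13/5)/(2/5) = 13/2; row 3: (37/5)/(13/5) = 37/13. Minimum is 37/13 at row 3 (s3 leaves); pivot element 13/5.
Divide row 3 by 13/5; eliminate column x2 from the other rows.
After both pivots, the entry at constraint row 3, column RHS is 37/13.

37/13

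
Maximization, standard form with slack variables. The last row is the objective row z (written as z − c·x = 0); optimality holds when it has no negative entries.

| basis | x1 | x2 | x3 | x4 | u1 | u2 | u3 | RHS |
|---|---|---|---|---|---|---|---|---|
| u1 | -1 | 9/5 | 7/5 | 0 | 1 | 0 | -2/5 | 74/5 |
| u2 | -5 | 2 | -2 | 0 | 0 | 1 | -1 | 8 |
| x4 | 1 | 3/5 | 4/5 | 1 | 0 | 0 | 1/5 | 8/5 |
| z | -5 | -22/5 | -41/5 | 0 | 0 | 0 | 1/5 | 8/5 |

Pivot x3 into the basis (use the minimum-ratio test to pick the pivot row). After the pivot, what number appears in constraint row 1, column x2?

3/4

Ratio test on column x3 — row 1: (74/5)/(7/5) = 74/7; row 2: entry -2 ≤ 0; row 3: (8/5)/(4/5) = 2. Minimum is 2 at row 3 (x4 leaves); pivot element 4/5.
Divide row 3 by 4/5; eliminate column x3 from the other rows.
Row 1 update in column x2: 9/5 − (7/5)·(3/4) = 3/4.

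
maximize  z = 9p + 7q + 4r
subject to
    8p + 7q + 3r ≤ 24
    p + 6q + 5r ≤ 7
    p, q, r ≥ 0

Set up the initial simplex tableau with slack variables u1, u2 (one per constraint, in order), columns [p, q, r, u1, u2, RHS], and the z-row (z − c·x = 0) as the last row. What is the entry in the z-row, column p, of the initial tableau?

The z-row carries the negated objective coefficients: the p entry is -9.

-9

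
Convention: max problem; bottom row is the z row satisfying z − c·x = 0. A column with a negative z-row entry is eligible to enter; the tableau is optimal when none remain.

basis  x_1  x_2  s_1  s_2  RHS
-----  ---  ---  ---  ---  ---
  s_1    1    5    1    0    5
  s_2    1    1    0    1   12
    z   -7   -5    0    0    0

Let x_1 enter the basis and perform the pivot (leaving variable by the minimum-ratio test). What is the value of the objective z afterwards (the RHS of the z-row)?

35

Ratio test on column x_1 — row 1: 5/1 = 5; row 2: 12/1 = 12. Minimum is 5 at row 1 (s_1 leaves); pivot element 1.
Pivot on row 1; the z-row RHS becomes 0 − (-7)·5 = 35.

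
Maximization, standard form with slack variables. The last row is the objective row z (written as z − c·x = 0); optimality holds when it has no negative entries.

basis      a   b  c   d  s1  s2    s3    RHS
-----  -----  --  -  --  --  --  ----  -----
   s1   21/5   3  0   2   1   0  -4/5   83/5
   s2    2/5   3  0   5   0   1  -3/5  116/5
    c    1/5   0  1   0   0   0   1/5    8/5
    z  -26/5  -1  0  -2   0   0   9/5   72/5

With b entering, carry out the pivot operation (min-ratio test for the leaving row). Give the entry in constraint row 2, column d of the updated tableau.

Ratio test on column b — row 1: (83/5)/3 = 83/15; row 2: (116/5)/3 = 116/15; row 3: entry 0 ≤ 0. Minimum is 83/15 at row 1 (s1 leaves); pivot element 3.
Divide row 1 by 3; eliminate column b from the other rows.
Row 2 update in column d: 5 − 3·(2/3) = 3.

3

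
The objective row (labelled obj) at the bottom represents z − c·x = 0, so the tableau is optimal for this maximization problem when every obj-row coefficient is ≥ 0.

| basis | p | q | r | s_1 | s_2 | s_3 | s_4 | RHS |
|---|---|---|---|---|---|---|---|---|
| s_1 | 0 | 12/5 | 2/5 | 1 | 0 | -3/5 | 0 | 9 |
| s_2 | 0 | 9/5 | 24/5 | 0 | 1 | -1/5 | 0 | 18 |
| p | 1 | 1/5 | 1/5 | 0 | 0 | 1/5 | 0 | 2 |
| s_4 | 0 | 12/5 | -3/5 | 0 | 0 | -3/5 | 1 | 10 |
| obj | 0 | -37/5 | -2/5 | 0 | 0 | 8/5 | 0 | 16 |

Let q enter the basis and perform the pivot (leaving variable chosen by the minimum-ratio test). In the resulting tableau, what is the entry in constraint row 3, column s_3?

1/4

Ratio test on column q — row 1: 9/(12/5) = 15/4; row 2: 18/(9/5) = 10; row 3: 2/(1/5) = 10; row 4: 10/(12/5) = 25/6. Minimum is 15/4 at row 1 (s_1 leaves); pivot element 12/5.
Divide row 1 by 12/5; eliminate column q from the other rows.
Row 3 update in column s_3: 1/5 − (1/5)·(-1/4) = 1/4.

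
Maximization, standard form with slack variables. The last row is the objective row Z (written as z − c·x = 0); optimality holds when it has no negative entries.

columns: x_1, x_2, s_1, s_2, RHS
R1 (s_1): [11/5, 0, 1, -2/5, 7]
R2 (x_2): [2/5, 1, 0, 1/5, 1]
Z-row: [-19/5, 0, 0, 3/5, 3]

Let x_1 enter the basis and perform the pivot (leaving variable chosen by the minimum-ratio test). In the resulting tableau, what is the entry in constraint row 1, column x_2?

-11/2

Ratio test on column x_1 — row 1: 7/(11/5) = 35/11; row 2: 1/(2/5) = 5/2. Minimum is 5/2 at row 2 (x_2 leaves); pivot element 2/5.
Divide row 2 by 2/5; eliminate column x_1 from the other rows.
Row 1 update in column x_2: 0 − (11/5)·(5/2) = -11/2.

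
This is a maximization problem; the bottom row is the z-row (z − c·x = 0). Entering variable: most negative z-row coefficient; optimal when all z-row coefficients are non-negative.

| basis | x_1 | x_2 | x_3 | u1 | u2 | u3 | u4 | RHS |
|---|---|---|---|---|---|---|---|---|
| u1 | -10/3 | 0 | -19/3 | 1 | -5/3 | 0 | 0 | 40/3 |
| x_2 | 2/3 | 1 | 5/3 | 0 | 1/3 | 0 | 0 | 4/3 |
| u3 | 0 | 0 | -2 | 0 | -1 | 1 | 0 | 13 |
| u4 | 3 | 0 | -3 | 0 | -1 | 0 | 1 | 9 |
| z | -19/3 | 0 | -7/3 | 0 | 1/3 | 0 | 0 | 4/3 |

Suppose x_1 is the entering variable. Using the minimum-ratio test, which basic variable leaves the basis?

Column x_1 entries and ratios — u1: -10/3 ≤ 0, skip; x_2: (4/3)/(2/3) = 2; u3: 0 ≤ 0, skip; u4: 9/3 = 3.
Smallest ratio is 2 in the row of x_2, so x_2 leaves.

x_2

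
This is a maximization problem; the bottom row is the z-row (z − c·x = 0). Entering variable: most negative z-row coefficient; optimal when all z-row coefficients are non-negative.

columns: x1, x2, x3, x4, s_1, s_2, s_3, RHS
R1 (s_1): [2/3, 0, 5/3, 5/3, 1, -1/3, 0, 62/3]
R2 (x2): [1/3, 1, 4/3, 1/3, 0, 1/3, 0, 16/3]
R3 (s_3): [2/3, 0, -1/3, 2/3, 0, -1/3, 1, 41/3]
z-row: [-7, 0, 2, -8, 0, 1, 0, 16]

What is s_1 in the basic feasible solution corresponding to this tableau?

62/3

s_1 is basic (row 1); its value is the RHS of that row, 62/3.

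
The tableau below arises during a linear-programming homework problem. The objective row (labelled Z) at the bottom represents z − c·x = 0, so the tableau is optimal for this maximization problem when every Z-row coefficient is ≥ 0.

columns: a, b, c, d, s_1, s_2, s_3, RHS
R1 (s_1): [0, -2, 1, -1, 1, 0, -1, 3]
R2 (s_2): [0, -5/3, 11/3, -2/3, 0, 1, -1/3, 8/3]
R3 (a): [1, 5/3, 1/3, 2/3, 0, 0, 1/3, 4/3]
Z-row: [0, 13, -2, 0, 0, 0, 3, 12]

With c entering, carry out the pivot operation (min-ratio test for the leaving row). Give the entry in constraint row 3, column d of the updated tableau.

8/11

Ratio test on column c — row 1: 3/1 = 3; row 2: (8/3)/(11/3) = 8/11; row 3: (4/3)/(1/3) = 4. Minimum is 8/11 at row 2 (s_2 leaves); pivot element 11/3.
Divide row 2 by 11/3; eliminate column c from the other rows.
Row 3 update in column d: 2/3 − (1/3)·(-2/11) = 8/11.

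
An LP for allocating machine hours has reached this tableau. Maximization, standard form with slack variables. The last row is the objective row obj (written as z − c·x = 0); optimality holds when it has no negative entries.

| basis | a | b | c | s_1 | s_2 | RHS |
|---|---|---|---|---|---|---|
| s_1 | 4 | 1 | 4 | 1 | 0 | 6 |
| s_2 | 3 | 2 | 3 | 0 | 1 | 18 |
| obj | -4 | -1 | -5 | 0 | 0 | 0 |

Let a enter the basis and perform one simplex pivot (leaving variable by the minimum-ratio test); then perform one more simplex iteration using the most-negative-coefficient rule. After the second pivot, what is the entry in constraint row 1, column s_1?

1/4

Ratio test on column a — row 1: 6/4 = 3/2; row 2: 18/3 = 6. Minimum is 3/2 at row 1 (s_1 leaves); pivot element 4.
Divide row 1 by 4; eliminate column a from the other rows.
Second iteration: most negative obj-row entry is -1 in column c, so c enters.
Ratio test on column c — row 1: (3/2)/1 = 3/2; row 2: entry 0 ≤ 0. Minimum is 3/2 at row 1 (a leaves); pivot element 1.
Divide row 1 by 1; eliminate column c from the other rows.
After both pivots, the entry at constraint row 1, column s_1 is 1/4.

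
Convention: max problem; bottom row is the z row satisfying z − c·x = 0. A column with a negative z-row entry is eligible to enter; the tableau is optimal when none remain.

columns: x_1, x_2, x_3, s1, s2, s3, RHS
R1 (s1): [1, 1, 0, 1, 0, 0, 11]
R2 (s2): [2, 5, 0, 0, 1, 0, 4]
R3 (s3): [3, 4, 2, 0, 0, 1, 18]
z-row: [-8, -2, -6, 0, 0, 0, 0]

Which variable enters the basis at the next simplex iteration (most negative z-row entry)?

x_1

Negative z-row entries: x_1: -8, x_2: -2, x_3: -6.
The most negative is -8 in column x_1, so x_1 enters.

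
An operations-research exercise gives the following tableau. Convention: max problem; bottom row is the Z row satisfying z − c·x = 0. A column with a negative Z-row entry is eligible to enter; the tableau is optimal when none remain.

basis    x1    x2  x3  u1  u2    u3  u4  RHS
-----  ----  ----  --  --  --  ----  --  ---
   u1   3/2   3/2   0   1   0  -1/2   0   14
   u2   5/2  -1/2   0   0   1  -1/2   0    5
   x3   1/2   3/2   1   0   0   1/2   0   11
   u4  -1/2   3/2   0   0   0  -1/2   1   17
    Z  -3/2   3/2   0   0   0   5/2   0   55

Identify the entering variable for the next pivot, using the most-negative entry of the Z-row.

Negative Z-row entries: x1: -3/2.
The most negative is -3/2 in column x1, so x1 enters.

x1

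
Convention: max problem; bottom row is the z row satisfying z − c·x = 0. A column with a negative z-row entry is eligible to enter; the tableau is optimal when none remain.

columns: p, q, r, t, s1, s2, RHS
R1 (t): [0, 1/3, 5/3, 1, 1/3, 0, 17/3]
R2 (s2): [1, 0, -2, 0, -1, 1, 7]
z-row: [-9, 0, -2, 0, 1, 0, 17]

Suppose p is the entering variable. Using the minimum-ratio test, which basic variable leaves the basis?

Column p entries and ratios — t: 0 ≤ 0, skip; s2: 7/1 = 7.
Smallest ratio is 7 in the row of s2, so s2 leaves.

s2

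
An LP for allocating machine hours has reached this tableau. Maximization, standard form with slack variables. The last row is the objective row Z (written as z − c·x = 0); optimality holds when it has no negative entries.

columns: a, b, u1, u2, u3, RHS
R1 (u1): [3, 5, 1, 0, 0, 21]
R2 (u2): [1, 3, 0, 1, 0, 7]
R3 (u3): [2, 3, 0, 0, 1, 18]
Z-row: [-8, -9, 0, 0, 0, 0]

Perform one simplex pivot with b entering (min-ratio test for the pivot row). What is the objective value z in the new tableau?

21

Ratio test on column b — row 1: 21/5 = 21/5; row 2: 7/3 = 7/3; row 3: 18/3 = 6. Minimum is 7/3 at row 2 (u2 leaves); pivot element 3.
Pivot on row 2; the Z-row RHS becomes 0 − (-9)·(7/3) = 21.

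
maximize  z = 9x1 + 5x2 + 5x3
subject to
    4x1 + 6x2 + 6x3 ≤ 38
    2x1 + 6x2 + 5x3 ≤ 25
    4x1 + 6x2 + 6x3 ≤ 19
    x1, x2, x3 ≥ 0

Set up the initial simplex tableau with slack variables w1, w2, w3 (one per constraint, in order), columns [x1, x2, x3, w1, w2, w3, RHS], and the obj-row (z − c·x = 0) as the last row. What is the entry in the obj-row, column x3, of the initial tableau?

-5

The obj-row carries the negated objective coefficients: the x3 entry is -5.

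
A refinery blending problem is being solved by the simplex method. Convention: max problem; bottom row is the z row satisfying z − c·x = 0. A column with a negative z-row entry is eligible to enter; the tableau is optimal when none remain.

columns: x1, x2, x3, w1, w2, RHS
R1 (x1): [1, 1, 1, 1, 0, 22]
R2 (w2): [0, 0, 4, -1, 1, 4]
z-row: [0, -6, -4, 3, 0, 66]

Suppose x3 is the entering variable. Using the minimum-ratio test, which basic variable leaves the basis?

Column x3 entries and ratios — x1: 22/1 = 22; w2: 4/4 = 1.
Smallest ratio is 1 in the row of w2, so w2 leaves.

w2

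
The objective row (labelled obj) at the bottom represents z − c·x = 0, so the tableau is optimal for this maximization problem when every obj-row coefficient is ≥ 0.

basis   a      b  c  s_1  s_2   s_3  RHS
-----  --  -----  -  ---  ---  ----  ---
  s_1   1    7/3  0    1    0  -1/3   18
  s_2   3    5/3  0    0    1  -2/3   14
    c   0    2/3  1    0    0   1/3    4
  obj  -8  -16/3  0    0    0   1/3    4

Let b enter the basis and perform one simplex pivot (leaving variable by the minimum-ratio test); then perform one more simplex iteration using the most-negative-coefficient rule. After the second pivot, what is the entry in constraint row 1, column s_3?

-1

Ratio test on column b — row 1: 18/(7/3) = 54/7; row 2: 14/(5/3) = 42/5; row 3: 4/(2/3) = 6. Minimum is 6 at row 3 (c leaves); pivot element 2/3.
Divide row 3 by 2/3; eliminate column b from the other rows.
Second iteration: most negative obj-row entry is -8 in column a, so a enters.
Ratio test on column a — row 1: 4/1 = 4; row 2: 4/3 = 4/3; row 3: entry 0 ≤ 0. Minimum is 4/3 at row 2 (s_2 leaves); pivot element 3.
Divide row 2 by 3; eliminate column a from the other rows.
After both pivots, the entry at constraint row 1, column s_3 is -1.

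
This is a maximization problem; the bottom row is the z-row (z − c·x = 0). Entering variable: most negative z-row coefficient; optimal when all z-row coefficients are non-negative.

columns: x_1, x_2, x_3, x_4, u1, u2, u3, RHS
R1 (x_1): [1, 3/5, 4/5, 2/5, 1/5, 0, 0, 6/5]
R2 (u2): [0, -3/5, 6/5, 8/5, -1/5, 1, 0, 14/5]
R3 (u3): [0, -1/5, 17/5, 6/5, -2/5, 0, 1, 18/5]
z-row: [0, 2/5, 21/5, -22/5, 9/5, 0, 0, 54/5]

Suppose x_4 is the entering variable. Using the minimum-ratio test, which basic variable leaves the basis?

u2

Column x_4 entries and ratios — x_1: (6/5)/(2/5) = 3; u2: (14/5)/(8/5) = 7/4; u3: (18/5)/(6/5) = 3.
Smallest ratio is 7/4 in the row of u2, so u2 leaves.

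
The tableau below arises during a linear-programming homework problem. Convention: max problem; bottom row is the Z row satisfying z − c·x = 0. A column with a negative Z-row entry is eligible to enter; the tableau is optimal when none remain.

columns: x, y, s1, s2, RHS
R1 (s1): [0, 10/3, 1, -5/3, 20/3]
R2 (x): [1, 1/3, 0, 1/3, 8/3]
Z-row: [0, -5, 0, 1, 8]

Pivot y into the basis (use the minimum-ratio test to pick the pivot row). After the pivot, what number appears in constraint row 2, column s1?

-1/10

Ratio test on column y — row 1: (20/3)/(10/3) = 2; row 2: (8/3)/(1/3) = 8. Minimum is 2 at row 1 (s1 leaves); pivot element 10/3.
Divide row 1 by 10/3; eliminate column y from the other rows.
Row 2 update in column s1: 0 − (1/3)·(3/10) = -1/10.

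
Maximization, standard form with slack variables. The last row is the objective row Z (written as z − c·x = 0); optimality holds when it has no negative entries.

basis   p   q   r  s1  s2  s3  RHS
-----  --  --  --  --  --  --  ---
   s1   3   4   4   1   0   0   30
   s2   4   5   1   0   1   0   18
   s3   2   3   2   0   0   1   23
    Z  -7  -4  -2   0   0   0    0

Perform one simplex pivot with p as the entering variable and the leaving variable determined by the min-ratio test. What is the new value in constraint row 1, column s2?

-3/4

Ratio test on column p — row 1: 30/3 = 10; row 2: 18/4 = 9/2; row 3: 23/2 = 23/2. Minimum is 9/2 at row 2 (s2 leaves); pivot element 4.
Divide row 2 by 4; eliminate column p from the other rows.
Row 1 update in column s2: 0 − 3·(1/4) = -3/4.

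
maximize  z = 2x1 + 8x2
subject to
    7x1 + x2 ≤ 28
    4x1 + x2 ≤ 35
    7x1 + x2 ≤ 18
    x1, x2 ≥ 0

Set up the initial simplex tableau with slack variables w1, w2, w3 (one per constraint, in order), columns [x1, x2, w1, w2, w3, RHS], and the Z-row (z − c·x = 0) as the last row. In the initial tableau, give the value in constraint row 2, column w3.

Slack w3 belongs to constraint 3; its column is the unit vector e_3, so the entry in row 2 is 0.

0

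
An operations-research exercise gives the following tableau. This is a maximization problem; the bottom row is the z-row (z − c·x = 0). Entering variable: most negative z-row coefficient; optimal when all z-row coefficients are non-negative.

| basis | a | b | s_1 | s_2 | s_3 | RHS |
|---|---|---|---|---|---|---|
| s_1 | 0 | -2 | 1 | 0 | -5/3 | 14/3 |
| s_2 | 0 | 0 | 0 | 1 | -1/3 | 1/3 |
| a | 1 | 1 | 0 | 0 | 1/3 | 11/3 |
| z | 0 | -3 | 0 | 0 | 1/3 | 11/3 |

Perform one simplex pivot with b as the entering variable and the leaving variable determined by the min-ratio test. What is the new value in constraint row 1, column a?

2

Ratio test on column b — row 1: entry -2 ≤ 0; row 2: entry 0 ≤ 0; row 3: (11/3)/1 = 11/3. Minimum is 11/3 at row 3 (a leaves); pivot element 1.
Divide row 3 by 1; eliminate column b from the other rows.
Row 1 update in column a: 0 − (-2)·1 = 2.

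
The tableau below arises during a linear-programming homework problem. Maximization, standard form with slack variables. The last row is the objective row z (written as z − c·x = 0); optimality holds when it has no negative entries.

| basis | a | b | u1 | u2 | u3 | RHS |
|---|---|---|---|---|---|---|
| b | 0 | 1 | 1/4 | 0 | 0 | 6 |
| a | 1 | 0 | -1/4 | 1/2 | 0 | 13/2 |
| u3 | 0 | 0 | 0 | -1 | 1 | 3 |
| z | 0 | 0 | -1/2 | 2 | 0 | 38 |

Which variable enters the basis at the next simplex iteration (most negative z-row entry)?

u1

Negative z-row entries: u1: -1/2.
The most negative is -1/2 in column u1, so u1 enters.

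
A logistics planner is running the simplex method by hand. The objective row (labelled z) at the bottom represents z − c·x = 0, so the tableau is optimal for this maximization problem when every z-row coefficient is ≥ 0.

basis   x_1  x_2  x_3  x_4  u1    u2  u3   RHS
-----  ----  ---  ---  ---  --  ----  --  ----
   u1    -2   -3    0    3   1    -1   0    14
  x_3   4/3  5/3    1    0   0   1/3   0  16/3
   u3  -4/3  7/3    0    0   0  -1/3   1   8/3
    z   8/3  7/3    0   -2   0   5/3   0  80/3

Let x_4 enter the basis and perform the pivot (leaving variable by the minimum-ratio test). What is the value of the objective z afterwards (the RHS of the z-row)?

Ratio test on column x_4 — row 1: 14/3 = 14/3; row 2: entry 0 ≤ 0; row 3: entry 0 ≤ 0. Minimum is 14/3 at row 1 (u1 leaves); pivot element 3.
Pivot on row 1; the z-row RHS becomes 80/3 − (-2)·(14/3) = 36.

36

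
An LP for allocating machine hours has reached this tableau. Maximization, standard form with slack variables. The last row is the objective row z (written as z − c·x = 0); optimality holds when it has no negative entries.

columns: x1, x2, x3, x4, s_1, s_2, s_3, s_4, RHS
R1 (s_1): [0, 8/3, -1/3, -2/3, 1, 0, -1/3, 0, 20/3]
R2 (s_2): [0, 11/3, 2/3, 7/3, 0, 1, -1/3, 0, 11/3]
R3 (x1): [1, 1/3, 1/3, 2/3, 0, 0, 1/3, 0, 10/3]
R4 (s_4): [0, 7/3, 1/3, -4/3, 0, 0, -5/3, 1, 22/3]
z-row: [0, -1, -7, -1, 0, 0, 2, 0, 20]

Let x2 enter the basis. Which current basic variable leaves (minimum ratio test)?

Column x2 entries and ratios — s_1: (20/3)/(8/3) = 5/2; s_2: (11/3)/(11/3) = 1; x1: (10/3)/(1/3) = 10; s_4: (22/3)/(7/3) = 22/7.
Smallest ratio is 1 in the row of s_2, so s_2 leaves.

s_2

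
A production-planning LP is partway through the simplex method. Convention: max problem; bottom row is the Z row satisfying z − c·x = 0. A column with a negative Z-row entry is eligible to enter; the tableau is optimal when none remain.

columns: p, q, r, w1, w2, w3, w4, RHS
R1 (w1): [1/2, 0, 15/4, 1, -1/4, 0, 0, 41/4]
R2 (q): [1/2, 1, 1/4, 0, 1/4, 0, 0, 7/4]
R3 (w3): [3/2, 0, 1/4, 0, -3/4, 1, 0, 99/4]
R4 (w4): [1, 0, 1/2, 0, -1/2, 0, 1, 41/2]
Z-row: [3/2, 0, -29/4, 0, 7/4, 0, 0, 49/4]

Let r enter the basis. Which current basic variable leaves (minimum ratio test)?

w1

Column r entries and ratios — w1: (41/4)/(15/4) = 41/15; q: (7/4)/(1/4) = 7; w3: (99/4)/(1/4) = 99; w4: (41/2)/(1/2) = 41.
Smallest ratio is 41/15 in the row of w1, so w1 leaves.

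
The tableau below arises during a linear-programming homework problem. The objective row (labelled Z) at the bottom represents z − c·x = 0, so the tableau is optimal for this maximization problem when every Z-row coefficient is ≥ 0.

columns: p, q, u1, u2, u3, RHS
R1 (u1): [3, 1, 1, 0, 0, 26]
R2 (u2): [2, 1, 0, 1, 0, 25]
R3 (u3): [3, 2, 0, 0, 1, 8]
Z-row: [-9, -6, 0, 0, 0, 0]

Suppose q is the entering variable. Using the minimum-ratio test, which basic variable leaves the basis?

Column q entries and ratios — u1: 26/1 = 26; u2: 25/1 = 25; u3: 8/2 = 4.
Smallest ratio is 4 in the row of u3, so u3 leaves.

u3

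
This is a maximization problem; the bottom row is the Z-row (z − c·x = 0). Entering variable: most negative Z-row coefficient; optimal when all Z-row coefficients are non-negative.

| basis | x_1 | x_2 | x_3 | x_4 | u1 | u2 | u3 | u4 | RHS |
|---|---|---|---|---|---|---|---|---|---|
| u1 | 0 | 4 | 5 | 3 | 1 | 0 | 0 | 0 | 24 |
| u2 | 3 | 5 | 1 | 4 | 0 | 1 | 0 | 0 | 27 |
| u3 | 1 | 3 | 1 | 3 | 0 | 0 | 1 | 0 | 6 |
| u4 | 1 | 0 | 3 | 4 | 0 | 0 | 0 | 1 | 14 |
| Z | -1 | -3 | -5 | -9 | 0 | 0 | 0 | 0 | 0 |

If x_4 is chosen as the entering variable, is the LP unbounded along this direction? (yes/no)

Column x_4 has positive entries in row(s) 1, 2, 3, 4, so the ratio test bounds it — not unbounded.

no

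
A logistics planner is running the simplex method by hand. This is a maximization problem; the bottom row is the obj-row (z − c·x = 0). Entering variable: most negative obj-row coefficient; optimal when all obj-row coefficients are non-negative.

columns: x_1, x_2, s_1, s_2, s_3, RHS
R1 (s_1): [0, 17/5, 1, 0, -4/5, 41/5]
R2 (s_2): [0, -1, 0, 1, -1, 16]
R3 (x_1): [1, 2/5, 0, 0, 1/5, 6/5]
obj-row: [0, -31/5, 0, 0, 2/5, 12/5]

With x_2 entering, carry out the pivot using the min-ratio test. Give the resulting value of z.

295/17

Ratio test on column x_2 — row 1: (41/5)/(17/5) = 41/17; row 2: entry -1 ≤ 0; row 3: (6/5)/(2/5) = 3. Minimum is 41/17 at row 1 (s_1 leaves); pivot element 17/5.
Pivot on row 1; the obj-row RHS becomes 12/5 − (-31/5)·(41/17) = 295/17.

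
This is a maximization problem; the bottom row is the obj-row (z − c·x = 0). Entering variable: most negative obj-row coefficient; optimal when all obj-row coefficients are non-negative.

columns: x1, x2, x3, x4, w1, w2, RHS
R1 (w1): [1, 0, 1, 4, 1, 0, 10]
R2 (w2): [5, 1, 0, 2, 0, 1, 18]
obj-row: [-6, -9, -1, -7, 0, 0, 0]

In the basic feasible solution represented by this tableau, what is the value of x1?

0

x1 is not in the basis, so in the current basic feasible solution x1 = 0.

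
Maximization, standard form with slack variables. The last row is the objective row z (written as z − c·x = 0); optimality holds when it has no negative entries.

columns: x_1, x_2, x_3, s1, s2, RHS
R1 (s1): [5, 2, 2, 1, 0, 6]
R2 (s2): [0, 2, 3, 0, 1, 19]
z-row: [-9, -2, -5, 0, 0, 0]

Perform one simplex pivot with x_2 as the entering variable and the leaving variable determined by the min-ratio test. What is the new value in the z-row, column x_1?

Ratio test on column x_2 — row 1: 6/2 = 3; row 2: 19/2 = 19/2. Minimum is 3 at row 1 (s1 leaves); pivot element 2.
Divide row 1 by 2; eliminate column x_2 from the other rows.
z-row update in column x_1: -9 − (-2)·(5/2) = -4.

-4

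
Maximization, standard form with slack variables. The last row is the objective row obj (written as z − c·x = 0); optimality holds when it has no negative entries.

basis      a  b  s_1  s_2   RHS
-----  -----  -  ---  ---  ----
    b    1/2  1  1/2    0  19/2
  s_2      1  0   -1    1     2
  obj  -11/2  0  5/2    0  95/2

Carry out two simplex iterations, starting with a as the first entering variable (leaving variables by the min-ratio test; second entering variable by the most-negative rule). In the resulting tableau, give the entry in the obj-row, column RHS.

Ratio test on column a — row 1: (19/2)/(1/2) = 19; row 2: 2/1 = 2. Minimum is 2 at row 2 (s_2 leaves); pivot element 1.
Divide row 2 by 1; eliminate column a from the other rows.
Second iteration: most negative obj-row entry is -3 in column s_1, so s_1 enters.
Ratio test on column s_1 — row 1: (17/2)/1 = 17/2; row 2: entry -1 ≤ 0. Minimum is 17/2 at row 1 (b leaves); pivot element 1.
Divide row 1 by 1; eliminate column s_1 from the other rows.
After both pivots, the entry at the obj-row, column RHS is 84.

84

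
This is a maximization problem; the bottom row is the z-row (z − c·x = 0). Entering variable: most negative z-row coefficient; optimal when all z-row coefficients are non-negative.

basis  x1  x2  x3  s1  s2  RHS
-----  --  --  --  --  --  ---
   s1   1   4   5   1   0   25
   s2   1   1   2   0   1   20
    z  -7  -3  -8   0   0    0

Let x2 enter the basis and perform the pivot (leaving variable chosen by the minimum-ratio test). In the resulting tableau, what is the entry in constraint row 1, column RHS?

Ratio test on column x2 — row 1: 25/4 = 25/4; row 2: 20/1 = 20. Minimum is 25/4 at row 1 (s1 leaves); pivot element 4.
Divide row 1 by 4; eliminate column x2 from the other rows.
In the new row 1, the RHS entry is the old entry divided by the pivot: 25/4 = 25/4.

25/4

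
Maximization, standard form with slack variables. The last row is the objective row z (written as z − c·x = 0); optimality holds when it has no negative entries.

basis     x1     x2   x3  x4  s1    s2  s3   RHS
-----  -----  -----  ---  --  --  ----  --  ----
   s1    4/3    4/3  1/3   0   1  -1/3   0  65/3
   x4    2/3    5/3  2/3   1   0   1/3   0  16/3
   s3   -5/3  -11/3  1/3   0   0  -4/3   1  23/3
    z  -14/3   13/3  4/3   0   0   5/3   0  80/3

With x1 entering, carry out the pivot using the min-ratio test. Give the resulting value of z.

64

Ratio test on column x1 — row 1: (65/3)/(4/3) = 65/4; row 2: (16/3)/(2/3) = 8; row 3: entry -5/3 ≤ 0. Minimum is 8 at row 2 (x4 leaves); pivot element 2/3.
Pivot on row 2; the z-row RHS becomes 80/3 − (-14/3)·8 = 64.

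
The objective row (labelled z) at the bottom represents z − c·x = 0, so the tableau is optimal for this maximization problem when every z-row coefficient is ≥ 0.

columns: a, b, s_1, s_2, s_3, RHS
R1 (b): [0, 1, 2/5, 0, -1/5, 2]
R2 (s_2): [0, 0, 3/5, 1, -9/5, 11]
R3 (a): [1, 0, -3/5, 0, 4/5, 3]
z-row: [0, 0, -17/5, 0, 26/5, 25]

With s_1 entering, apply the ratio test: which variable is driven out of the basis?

b

Column s_1 entries and ratios — b: 2/(2/5) = 5; s_2: 11/(3/5) = 55/3; a: -3/5 ≤ 0, skip.
Smallest ratio is 5 in the row of b, so b leaves.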